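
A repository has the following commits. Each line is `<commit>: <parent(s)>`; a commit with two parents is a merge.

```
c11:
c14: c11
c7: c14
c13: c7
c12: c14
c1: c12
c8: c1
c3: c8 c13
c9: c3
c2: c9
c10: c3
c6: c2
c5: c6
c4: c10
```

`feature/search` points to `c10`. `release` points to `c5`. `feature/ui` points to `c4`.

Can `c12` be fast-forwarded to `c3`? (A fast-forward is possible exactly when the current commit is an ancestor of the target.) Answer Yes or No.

A fast-forward from c12 to c3 is possible iff c12 is an ancestor of c3.
Ancestors of c3: {c1, c11, c12, c13, c14, c3, c7, c8}.
c12 is among them, so fast-forward is possible.

Yes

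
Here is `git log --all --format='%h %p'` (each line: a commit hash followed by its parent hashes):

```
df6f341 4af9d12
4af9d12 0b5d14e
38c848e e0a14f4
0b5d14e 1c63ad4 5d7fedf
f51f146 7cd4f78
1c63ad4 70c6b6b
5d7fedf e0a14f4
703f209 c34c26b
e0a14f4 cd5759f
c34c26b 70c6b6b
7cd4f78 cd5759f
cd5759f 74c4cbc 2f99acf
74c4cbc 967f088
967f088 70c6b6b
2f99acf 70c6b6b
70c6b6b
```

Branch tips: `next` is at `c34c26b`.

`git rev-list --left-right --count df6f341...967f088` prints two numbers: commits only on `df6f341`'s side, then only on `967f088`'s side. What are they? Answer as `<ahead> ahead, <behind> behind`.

9 ahead, 0 behind

Reachable from df6f341: {0b5d14e, 1c63ad4, 2f99acf, 4af9d12, 5d7fedf, 70c6b6b, 74c4cbc, 967f088, cd5759f, df6f341, e0a14f4}.
Reachable from 967f088: {70c6b6b, 967f088}.
Only in df6f341's history (ahead): {0b5d14e, 1c63ad4, 2f99acf, 4af9d12, 5d7fedf, 74c4cbc, cd5759f, df6f341, e0a14f4} — 9.
Only in 967f088's history (behind): {} — 0.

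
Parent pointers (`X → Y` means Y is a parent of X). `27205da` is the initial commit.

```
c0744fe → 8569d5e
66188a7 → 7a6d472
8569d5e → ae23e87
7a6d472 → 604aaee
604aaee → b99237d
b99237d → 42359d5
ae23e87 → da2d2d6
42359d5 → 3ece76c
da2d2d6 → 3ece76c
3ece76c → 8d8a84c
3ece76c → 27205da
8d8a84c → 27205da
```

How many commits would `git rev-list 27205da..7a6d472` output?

Reachable from 7a6d472: {27205da, 3ece76c, 42359d5, 604aaee, 7a6d472, 8d8a84c, b99237d}.
Reachable from 27205da: {27205da}.
In 7a6d472's history but not 27205da's: {3ece76c, 42359d5, 604aaee, 7a6d472, 8d8a84c, b99237d} — 6 commits.

6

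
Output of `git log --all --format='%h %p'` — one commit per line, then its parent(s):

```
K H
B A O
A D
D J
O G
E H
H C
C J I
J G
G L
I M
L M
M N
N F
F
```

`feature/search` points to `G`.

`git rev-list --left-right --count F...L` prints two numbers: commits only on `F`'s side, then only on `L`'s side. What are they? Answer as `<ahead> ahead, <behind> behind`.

0 ahead, 3 behind

Reachable from F: {F}.
Reachable from L: {F, L, M, N}.
Only in F's history (ahead): {} — 0.
Only in L's history (behind): {L, M, N} — 3.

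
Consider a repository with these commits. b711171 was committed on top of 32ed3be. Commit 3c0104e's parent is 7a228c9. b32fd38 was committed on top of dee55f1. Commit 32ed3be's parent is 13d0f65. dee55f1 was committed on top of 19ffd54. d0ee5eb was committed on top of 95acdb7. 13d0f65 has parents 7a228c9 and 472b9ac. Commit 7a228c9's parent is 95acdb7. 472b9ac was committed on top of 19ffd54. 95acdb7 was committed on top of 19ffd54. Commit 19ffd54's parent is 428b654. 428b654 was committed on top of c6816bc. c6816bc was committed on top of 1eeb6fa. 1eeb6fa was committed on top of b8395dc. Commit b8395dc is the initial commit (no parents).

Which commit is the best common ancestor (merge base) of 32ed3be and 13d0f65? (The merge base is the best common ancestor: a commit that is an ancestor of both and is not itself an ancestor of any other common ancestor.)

13d0f65

Ancestors of 32ed3be: {13d0f65, 19ffd54, 1eeb6fa, 32ed3be, 428b654, 472b9ac, 7a228c9, 95acdb7, b8395dc, c6816bc}.
Ancestors of 13d0f65: {13d0f65, 19ffd54, 1eeb6fa, 428b654, 472b9ac, 7a228c9, 95acdb7, b8395dc, c6816bc}.
Common ancestors: {13d0f65, 19ffd54, 1eeb6fa, 428b654, 472b9ac, 7a228c9, 95acdb7, b8395dc, c6816bc}.
Among these, 13d0f65 is not an ancestor of any other common ancestor — it is the merge base.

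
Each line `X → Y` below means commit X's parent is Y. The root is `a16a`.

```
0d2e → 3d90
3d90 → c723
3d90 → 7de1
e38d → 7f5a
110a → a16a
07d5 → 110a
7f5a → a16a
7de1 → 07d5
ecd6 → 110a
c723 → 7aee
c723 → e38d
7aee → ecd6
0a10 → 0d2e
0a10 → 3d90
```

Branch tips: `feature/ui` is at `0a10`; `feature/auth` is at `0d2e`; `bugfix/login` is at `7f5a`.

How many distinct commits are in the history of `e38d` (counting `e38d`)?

3

Walking parent pointers from e38d: reachable set = {7f5a, a16a, e38d}.
That is 3 commits.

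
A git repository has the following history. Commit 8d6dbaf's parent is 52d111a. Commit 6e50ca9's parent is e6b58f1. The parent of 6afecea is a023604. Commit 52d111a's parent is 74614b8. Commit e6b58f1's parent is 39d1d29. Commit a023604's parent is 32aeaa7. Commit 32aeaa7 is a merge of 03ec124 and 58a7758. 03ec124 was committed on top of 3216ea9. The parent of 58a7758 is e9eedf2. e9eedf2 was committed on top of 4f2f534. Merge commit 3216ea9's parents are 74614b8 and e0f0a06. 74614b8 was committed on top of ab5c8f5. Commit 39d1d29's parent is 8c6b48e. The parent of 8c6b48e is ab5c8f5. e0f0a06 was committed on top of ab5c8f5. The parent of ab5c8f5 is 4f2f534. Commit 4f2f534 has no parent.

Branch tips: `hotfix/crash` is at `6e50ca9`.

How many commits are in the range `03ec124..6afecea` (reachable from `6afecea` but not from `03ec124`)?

Reachable from 6afecea: {03ec124, 3216ea9, 32aeaa7, 4f2f534, 58a7758, 6afecea, 74614b8, a023604, ab5c8f5, e0f0a06, e9eedf2}.
Reachable from 03ec124: {03ec124, 3216ea9, 4f2f534, 74614b8, ab5c8f5, e0f0a06}.
In 6afecea's history but not 03ec124's: {32aeaa7, 58a7758, 6afecea, a023604, e9eedf2} — 5 commits.

5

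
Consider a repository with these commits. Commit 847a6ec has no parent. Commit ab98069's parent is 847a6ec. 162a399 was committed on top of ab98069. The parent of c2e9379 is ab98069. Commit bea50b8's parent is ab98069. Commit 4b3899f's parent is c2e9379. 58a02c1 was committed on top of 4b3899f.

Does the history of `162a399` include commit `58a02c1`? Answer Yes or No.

No

Ancestors of 162a399: {162a399, 847a6ec, ab98069}.
58a02c1 is not in that set, so it is not an ancestor of 162a399.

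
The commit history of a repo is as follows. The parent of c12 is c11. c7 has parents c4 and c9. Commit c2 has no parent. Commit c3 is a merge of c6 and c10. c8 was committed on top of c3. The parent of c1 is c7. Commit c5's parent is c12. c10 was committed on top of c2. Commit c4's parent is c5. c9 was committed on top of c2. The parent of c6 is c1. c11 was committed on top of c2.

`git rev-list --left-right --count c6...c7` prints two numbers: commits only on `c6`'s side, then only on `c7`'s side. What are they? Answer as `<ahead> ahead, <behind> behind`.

2 ahead, 0 behind

Reachable from c6: {c1, c11, c12, c2, c4, c5, c6, c7, c9}.
Reachable from c7: {c11, c12, c2, c4, c5, c7, c9}.
Only in c6's history (ahead): {c1, c6} — 2.
Only in c7's history (behind): {} — 0.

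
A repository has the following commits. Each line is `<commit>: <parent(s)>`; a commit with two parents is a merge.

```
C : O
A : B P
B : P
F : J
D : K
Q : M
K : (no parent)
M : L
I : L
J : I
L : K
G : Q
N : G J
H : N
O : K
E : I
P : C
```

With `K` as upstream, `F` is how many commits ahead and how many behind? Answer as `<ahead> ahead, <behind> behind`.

4 ahead, 0 behind

Reachable from F: {F, I, J, K, L}.
Reachable from K: {K}.
Only in F's history (ahead): {F, I, J, L} — 4.
Only in K's history (behind): {} — 0.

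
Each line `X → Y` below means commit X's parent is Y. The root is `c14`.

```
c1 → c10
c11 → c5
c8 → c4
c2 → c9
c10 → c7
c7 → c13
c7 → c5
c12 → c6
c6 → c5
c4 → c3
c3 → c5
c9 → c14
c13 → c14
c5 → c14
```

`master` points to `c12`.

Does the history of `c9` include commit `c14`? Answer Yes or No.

Ancestors of c9 (commits reachable by following parents): {c14, c9}.
c14 is in that set, so it is an ancestor of c9.

Yes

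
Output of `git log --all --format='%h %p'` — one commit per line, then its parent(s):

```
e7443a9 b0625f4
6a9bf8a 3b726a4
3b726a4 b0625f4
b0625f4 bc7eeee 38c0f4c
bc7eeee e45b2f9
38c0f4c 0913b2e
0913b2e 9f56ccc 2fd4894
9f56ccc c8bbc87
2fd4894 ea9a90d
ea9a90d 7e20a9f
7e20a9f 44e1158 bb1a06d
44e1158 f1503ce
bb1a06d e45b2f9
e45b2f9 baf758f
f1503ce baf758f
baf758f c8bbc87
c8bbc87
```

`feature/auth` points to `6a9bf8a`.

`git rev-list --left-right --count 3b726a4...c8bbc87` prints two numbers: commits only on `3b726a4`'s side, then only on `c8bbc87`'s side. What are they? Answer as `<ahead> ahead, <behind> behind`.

Reachable from 3b726a4: {0913b2e, 2fd4894, 38c0f4c, 3b726a4, 44e1158, 7e20a9f, 9f56ccc, b0625f4, baf758f, bb1a06d, bc7eeee, c8bbc87, e45b2f9, ea9a90d, f1503ce}.
Reachable from c8bbc87: {c8bbc87}.
Only in 3b726a4's history (ahead): {0913b2e, 2fd4894, 38c0f4c, 3b726a4, 44e1158, 7e20a9f, 9f56ccc, b0625f4, baf758f, bb1a06d, bc7eeee, e45b2f9, ea9a90d, f1503ce} — 14.
Only in c8bbc87's history (behind): {} — 0.

14 ahead, 0 behind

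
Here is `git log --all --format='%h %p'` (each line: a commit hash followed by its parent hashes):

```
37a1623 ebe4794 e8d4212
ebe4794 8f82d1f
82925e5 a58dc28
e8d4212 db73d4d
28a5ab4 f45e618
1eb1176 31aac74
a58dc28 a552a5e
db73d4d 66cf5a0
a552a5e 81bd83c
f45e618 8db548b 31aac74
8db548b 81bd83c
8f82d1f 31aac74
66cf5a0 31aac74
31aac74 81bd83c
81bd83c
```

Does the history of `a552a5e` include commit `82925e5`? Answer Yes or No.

Ancestors of a552a5e: {81bd83c, a552a5e}.
82925e5 is not in that set, so it is not an ancestor of a552a5e.

No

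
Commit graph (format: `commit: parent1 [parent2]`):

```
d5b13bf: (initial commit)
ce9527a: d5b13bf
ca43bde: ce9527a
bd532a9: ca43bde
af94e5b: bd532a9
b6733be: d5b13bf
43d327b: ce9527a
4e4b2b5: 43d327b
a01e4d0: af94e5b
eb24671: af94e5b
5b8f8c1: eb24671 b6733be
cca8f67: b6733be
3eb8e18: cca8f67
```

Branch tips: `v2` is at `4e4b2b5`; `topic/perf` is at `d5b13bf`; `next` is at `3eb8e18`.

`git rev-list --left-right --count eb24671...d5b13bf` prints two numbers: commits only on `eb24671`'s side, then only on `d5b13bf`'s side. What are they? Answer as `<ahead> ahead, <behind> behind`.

Reachable from eb24671: {af94e5b, bd532a9, ca43bde, ce9527a, d5b13bf, eb24671}.
Reachable from d5b13bf: {d5b13bf}.
Only in eb24671's history (ahead): {af94e5b, bd532a9, ca43bde, ce9527a, eb24671} — 5.
Only in d5b13bf's history (behind): {} — 0.

5 ahead, 0 behind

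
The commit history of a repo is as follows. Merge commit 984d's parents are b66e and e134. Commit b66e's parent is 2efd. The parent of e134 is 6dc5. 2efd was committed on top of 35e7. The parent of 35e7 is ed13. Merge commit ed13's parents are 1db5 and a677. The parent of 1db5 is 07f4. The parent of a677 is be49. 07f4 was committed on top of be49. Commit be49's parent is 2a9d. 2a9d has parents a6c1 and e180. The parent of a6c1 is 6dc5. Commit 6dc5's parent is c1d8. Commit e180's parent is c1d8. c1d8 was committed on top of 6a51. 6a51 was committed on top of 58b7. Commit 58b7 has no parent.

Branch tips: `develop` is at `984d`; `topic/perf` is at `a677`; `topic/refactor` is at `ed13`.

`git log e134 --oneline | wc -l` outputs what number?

Walking parent pointers from e134: reachable set = {58b7, 6a51, 6dc5, c1d8, e134}.
That is 5 commits.

5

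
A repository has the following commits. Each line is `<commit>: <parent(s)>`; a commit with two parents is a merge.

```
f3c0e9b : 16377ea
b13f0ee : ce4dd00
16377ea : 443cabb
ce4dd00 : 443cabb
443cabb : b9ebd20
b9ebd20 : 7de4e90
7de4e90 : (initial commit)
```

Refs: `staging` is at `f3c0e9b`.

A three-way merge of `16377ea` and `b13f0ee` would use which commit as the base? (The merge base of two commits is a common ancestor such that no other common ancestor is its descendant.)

Ancestors of 16377ea: {16377ea, 443cabb, 7de4e90, b9ebd20}.
Ancestors of b13f0ee: {443cabb, 7de4e90, b13f0ee, b9ebd20, ce4dd00}.
Common ancestors: {443cabb, 7de4e90, b9ebd20}.
Among these, 443cabb is not an ancestor of any other common ancestor — it is the merge base.

443cabb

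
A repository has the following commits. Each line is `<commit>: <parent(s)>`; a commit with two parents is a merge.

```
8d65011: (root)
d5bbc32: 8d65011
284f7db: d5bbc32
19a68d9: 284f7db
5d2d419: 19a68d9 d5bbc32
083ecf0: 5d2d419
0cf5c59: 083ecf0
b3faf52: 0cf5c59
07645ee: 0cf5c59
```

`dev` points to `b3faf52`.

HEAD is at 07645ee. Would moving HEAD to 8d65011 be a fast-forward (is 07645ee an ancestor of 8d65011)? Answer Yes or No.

A fast-forward from 07645ee to 8d65011 is possible iff 07645ee is an ancestor of 8d65011.
Ancestors of 8d65011: {8d65011}.
07645ee is not among them, so fast-forward is not possible.

No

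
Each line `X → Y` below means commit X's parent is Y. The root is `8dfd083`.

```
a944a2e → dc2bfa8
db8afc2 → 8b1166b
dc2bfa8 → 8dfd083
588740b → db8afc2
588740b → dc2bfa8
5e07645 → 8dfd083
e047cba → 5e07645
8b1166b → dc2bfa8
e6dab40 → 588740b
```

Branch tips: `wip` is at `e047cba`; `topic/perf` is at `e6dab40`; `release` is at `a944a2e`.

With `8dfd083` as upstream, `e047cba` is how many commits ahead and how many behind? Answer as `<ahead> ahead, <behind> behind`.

2 ahead, 0 behind

Reachable from e047cba: {5e07645, 8dfd083, e047cba}.
Reachable from 8dfd083: {8dfd083}.
Only in e047cba's history (ahead): {5e07645, e047cba} — 2.
Only in 8dfd083's history (behind): {} — 0.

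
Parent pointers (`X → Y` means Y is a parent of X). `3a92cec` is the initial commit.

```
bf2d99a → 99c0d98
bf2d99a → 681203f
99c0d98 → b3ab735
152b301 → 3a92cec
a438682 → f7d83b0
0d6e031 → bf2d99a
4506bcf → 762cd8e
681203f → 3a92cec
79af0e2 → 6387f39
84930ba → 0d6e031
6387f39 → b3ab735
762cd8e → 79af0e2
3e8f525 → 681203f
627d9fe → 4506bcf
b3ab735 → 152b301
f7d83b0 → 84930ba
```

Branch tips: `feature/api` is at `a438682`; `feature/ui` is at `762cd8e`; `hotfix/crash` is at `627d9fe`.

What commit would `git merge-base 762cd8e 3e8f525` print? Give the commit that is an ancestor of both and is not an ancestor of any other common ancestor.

3a92cec

Ancestors of 762cd8e: {152b301, 3a92cec, 6387f39, 762cd8e, 79af0e2, b3ab735}.
Ancestors of 3e8f525: {3a92cec, 3e8f525, 681203f}.
Common ancestors: {3a92cec}.
The only common ancestor is 3a92cec, so it is the merge base.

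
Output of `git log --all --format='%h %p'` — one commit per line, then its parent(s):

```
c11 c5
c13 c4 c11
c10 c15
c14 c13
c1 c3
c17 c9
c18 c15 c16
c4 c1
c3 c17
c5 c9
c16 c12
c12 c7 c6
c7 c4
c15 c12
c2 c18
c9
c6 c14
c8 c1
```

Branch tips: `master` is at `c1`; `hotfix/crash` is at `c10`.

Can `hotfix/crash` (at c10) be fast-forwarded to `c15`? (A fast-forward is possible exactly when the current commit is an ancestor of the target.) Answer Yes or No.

A fast-forward from c10 to c15 is possible iff c10 is an ancestor of c15.
Ancestors of c15: {c1, c11, c12, c13, c14, c15, c17, c3, c4, c5, c6, c7, c9}.
c10 is not among them, so fast-forward is not possible.

No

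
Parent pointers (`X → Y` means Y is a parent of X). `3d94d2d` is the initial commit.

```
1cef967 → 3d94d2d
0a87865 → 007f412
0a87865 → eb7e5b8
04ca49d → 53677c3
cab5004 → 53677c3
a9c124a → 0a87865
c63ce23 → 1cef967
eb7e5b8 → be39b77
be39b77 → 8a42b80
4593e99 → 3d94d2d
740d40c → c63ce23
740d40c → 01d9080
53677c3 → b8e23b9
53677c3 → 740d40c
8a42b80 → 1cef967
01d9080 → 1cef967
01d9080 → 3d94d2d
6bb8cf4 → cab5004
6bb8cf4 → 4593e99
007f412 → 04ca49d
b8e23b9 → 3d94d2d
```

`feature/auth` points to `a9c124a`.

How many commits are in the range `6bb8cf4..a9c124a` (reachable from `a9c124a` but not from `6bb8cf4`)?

Reachable from a9c124a: {007f412, 01d9080, 04ca49d, 0a87865, 1cef967, 3d94d2d, 53677c3, 740d40c, 8a42b80, a9c124a, b8e23b9, be39b77, c63ce23, eb7e5b8}.
Reachable from 6bb8cf4: {01d9080, 1cef967, 3d94d2d, 4593e99, 53677c3, 6bb8cf4, 740d40c, b8e23b9, c63ce23, cab5004}.
In a9c124a's history but not 6bb8cf4's: {007f412, 04ca49d, 0a87865, 8a42b80, a9c124a, be39b77, eb7e5b8} — 7 commits.

7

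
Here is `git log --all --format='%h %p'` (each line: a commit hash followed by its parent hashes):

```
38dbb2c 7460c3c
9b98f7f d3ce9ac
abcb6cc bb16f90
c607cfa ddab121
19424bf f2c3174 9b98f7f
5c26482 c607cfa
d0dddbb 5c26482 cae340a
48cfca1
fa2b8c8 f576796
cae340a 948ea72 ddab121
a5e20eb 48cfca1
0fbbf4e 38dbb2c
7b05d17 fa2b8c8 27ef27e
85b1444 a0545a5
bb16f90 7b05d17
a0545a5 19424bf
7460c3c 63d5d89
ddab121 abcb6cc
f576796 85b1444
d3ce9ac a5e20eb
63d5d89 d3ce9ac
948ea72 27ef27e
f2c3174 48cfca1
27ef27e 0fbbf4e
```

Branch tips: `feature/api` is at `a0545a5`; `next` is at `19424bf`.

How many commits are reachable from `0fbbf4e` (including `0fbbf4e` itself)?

Walking parent pointers from 0fbbf4e: reachable set = {0fbbf4e, 38dbb2c, 48cfca1, 63d5d89, 7460c3c, a5e20eb, d3ce9ac}.
That is 7 commits.

7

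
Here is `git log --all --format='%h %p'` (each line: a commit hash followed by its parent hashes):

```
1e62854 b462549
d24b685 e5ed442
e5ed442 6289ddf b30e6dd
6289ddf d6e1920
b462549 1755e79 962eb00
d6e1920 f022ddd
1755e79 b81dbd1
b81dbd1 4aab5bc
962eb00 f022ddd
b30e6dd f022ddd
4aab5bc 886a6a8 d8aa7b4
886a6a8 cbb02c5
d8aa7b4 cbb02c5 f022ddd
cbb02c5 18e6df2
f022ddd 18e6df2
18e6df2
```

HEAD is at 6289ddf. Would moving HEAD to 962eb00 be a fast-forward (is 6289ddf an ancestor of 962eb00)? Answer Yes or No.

A fast-forward from 6289ddf to 962eb00 is possible iff 6289ddf is an ancestor of 962eb00.
Ancestors of 962eb00: {18e6df2, 962eb00, f022ddd}.
6289ddf is not among them, so fast-forward is not possible.

No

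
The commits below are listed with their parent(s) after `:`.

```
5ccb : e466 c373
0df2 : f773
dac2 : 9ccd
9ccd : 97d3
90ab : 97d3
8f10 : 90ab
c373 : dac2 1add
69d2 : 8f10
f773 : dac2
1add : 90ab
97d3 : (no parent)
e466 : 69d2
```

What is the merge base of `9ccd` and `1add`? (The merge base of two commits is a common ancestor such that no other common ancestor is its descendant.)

Ancestors of 9ccd: {97d3, 9ccd}.
Ancestors of 1add: {1add, 90ab, 97d3}.
Common ancestors: {97d3}.
The only common ancestor is 97d3, so it is the merge base.

97d3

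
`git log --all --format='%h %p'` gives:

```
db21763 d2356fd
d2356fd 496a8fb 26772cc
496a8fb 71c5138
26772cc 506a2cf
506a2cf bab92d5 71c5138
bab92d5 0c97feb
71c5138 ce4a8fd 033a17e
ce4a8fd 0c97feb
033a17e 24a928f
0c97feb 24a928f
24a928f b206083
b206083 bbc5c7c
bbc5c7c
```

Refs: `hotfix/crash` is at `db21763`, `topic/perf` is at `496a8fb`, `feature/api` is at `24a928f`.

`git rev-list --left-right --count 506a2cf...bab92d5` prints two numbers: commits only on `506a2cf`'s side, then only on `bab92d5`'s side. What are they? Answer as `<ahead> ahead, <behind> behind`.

Reachable from 506a2cf: {033a17e, 0c97feb, 24a928f, 506a2cf, 71c5138, b206083, bab92d5, bbc5c7c, ce4a8fd}.
Reachable from bab92d5: {0c97feb, 24a928f, b206083, bab92d5, bbc5c7c}.
Only in 506a2cf's history (ahead): {033a17e, 506a2cf, 71c5138, ce4a8fd} — 4.
Only in bab92d5's history (behind): {} — 0.

4 ahead, 0 behind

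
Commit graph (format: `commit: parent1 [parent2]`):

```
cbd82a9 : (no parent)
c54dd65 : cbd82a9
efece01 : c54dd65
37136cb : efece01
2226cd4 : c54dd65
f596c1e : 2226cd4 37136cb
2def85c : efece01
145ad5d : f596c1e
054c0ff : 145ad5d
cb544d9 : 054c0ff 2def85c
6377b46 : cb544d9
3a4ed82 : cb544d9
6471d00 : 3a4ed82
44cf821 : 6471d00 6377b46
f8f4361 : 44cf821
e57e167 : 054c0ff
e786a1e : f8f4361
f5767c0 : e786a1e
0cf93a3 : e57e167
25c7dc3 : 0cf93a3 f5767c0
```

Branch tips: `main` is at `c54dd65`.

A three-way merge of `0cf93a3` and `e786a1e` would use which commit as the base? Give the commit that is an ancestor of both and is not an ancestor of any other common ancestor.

054c0ff

Ancestors of 0cf93a3: {054c0ff, 0cf93a3, 145ad5d, 2226cd4, 37136cb, c54dd65, cbd82a9, e57e167, efece01, f596c1e}.
Ancestors of e786a1e: {054c0ff, 145ad5d, 2226cd4, 2def85c, 37136cb, 3a4ed82, 44cf821, 6377b46, 6471d00, c54dd65, cb544d9, cbd82a9, e786a1e, efece01, f596c1e, f8f4361}.
Common ancestors: {054c0ff, 145ad5d, 2226cd4, 37136cb, c54dd65, cbd82a9, efece01, f596c1e}.
Among these, 054c0ff is not an ancestor of any other common ancestor — it is the merge base.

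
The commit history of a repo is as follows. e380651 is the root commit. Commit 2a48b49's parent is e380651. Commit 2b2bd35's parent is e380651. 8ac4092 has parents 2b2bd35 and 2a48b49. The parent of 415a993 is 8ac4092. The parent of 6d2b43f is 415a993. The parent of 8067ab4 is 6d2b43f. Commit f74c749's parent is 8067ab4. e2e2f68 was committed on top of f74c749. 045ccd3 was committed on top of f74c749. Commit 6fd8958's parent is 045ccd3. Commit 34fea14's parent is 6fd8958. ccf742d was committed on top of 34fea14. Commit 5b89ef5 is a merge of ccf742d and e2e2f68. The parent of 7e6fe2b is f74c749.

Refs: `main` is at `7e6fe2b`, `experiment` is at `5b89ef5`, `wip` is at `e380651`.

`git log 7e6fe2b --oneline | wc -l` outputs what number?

9

Walking parent pointers from 7e6fe2b: reachable set = {2a48b49, 2b2bd35, 415a993, 6d2b43f, 7e6fe2b, 8067ab4, 8ac4092, e380651, f74c749}.
That is 9 commits.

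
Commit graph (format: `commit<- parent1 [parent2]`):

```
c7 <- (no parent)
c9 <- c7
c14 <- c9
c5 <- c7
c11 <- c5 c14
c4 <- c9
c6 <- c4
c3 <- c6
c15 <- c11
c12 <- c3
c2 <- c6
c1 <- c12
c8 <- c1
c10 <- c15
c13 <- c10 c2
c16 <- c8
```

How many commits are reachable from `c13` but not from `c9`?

Reachable from c13: {c10, c11, c13, c14, c15, c2, c4, c5, c6, c7, c9}.
Reachable from c9: {c7, c9}.
In c13's history but not c9's: {c10, c11, c13, c14, c15, c2, c4, c5, c6} — 9 commits.

9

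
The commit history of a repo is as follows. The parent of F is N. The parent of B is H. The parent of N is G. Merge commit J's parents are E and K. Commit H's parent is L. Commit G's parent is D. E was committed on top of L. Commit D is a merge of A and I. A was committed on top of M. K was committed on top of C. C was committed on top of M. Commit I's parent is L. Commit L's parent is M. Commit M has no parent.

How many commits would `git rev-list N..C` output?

Reachable from C: {C, M}.
Reachable from N: {A, D, G, I, L, M, N}.
In C's history but not N's: {C} — 1 commit.

1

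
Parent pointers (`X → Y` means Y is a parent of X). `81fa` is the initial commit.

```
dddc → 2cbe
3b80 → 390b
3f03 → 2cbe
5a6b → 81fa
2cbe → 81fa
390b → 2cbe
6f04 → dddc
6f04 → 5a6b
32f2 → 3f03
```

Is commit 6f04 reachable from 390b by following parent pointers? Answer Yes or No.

Ancestors of 390b: {2cbe, 390b, 81fa}.
6f04 is not in that set, so it is not an ancestor of 390b.

No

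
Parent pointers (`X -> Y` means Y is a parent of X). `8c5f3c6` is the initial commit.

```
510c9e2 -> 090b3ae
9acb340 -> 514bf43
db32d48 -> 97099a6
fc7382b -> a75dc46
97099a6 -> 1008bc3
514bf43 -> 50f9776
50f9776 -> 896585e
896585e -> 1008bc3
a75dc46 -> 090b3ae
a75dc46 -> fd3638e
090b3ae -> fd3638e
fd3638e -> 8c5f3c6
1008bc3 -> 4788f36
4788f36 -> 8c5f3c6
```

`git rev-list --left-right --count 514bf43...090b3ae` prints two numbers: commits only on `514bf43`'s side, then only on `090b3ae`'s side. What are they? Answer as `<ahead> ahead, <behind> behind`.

Reachable from 514bf43: {1008bc3, 4788f36, 50f9776, 514bf43, 896585e, 8c5f3c6}.
Reachable from 090b3ae: {090b3ae, 8c5f3c6, fd3638e}.
Only in 514bf43's history (ahead): {1008bc3, 4788f36, 50f9776, 514bf43, 896585e} — 5.
Only in 090b3ae's history (behind): {090b3ae, fd3638e} — 2.

5 ahead, 2 behind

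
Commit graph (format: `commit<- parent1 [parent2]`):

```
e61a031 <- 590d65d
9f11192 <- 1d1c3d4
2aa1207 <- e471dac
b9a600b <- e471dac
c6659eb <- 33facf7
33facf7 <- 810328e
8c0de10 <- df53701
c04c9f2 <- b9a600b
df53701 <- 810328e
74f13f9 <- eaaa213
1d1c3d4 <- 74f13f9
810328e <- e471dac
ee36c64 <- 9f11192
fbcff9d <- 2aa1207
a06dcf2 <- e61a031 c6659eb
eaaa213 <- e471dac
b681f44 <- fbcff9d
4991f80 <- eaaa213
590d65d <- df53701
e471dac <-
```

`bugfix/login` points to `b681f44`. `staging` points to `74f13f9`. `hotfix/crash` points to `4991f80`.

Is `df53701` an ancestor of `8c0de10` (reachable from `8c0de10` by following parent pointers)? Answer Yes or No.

Ancestors of 8c0de10 (commits reachable by following parents): {810328e, 8c0de10, df53701, e471dac}.
df53701 is in that set, so it is an ancestor of 8c0de10.

Yes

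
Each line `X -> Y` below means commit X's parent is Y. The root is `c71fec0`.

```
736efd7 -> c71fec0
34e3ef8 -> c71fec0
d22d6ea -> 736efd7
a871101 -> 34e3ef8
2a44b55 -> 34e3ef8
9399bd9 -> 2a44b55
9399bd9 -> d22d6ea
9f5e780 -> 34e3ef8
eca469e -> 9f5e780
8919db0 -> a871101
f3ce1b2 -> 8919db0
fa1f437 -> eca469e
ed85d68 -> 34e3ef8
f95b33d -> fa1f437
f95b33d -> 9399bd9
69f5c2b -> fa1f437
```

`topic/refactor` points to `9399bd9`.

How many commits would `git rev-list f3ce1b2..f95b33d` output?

Reachable from f95b33d: {2a44b55, 34e3ef8, 736efd7, 9399bd9, 9f5e780, c71fec0, d22d6ea, eca469e, f95b33d, fa1f437}.
Reachable from f3ce1b2: {34e3ef8, 8919db0, a871101, c71fec0, f3ce1b2}.
In f95b33d's history but not f3ce1b2's: {2a44b55, 736efd7, 9399bd9, 9f5e780, d22d6ea, eca469e, f95b33d, fa1f437} — 8 commits.

8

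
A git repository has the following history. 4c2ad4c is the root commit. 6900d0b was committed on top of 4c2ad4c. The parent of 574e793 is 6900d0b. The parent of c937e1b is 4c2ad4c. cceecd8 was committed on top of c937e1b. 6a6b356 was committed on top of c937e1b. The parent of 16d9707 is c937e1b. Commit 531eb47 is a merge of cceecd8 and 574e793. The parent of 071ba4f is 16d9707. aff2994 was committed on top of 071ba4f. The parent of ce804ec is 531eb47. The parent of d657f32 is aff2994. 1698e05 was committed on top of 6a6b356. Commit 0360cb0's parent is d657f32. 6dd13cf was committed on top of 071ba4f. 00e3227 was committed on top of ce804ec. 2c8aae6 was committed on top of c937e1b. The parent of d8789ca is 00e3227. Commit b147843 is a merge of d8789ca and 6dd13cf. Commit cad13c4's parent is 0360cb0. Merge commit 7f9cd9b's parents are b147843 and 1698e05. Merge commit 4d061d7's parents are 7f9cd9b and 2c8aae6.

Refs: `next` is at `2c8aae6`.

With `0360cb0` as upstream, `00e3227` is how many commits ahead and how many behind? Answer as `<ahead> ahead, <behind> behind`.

6 ahead, 5 behind

Reachable from 00e3227: {00e3227, 4c2ad4c, 531eb47, 574e793, 6900d0b, c937e1b, cceecd8, ce804ec}.
Reachable from 0360cb0: {0360cb0, 071ba4f, 16d9707, 4c2ad4c, aff2994, c937e1b, d657f32}.
Only in 00e3227's history (ahead): {00e3227, 531eb47, 574e793, 6900d0b, cceecd8, ce804ec} — 6.
Only in 0360cb0's history (behind): {0360cb0, 071ba4f, 16d9707, aff2994, d657f32} — 5.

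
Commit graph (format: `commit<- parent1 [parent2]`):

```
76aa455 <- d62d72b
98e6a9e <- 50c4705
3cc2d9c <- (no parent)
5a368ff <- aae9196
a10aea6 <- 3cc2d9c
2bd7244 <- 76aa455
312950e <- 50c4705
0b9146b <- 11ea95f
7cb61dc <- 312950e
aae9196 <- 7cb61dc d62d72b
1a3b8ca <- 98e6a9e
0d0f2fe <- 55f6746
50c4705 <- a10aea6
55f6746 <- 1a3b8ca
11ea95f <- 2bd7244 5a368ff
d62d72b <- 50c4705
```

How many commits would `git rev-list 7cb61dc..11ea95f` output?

6

Reachable from 11ea95f: {11ea95f, 2bd7244, 312950e, 3cc2d9c, 50c4705, 5a368ff, 76aa455, 7cb61dc, a10aea6, aae9196, d62d72b}.
Reachable from 7cb61dc: {312950e, 3cc2d9c, 50c4705, 7cb61dc, a10aea6}.
In 11ea95f's history but not 7cb61dc's: {11ea95f, 2bd7244, 5a368ff, 76aa455, aae9196, d62d72b} — 6 commits.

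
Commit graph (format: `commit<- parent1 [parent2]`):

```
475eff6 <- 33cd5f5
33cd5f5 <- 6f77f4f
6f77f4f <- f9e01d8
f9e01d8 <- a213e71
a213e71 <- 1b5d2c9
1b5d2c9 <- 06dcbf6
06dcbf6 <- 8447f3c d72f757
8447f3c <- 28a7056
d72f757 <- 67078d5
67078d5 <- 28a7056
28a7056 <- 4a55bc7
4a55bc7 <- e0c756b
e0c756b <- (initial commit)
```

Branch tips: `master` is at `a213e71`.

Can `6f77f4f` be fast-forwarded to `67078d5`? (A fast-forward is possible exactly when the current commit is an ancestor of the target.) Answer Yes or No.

No

A fast-forward from 6f77f4f to 67078d5 is possible iff 6f77f4f is an ancestor of 67078d5.
Ancestors of 67078d5: {28a7056, 4a55bc7, 67078d5, e0c756b}.
6f77f4f is not among them, so fast-forward is not possible.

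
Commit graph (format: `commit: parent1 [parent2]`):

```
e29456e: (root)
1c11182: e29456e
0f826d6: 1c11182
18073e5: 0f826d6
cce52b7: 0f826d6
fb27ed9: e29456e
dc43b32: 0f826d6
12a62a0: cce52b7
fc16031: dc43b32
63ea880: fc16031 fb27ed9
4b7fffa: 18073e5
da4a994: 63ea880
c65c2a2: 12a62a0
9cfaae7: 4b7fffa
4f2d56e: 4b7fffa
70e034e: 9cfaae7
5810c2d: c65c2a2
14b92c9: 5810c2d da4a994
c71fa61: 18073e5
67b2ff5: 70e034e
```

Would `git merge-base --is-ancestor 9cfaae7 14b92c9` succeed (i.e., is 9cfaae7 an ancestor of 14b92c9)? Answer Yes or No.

Ancestors of 14b92c9: {0f826d6, 12a62a0, 14b92c9, 1c11182, 5810c2d, 63ea880, c65c2a2, cce52b7, da4a994, dc43b32, e29456e, fb27ed9, fc16031}.
9cfaae7 is not in that set, so it is not an ancestor of 14b92c9.

No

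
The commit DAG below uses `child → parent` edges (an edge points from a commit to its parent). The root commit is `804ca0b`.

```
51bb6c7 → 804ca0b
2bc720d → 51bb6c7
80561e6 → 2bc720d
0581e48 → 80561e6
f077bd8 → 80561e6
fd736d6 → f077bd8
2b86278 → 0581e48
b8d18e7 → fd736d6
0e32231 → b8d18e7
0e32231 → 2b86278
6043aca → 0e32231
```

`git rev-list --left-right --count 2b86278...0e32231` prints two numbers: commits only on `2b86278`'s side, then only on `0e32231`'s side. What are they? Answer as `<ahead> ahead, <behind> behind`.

Reachable from 2b86278: {0581e48, 2b86278, 2bc720d, 51bb6c7, 804ca0b, 80561e6}.
Reachable from 0e32231: {0581e48, 0e32231, 2b86278, 2bc720d, 51bb6c7, 804ca0b, 80561e6, b8d18e7, f077bd8, fd736d6}.
Only in 2b86278's history (ahead): {} — 0.
Only in 0e32231's history (behind): {0e32231, b8d18e7, f077bd8, fd736d6} — 4.

0 ahead, 4 behind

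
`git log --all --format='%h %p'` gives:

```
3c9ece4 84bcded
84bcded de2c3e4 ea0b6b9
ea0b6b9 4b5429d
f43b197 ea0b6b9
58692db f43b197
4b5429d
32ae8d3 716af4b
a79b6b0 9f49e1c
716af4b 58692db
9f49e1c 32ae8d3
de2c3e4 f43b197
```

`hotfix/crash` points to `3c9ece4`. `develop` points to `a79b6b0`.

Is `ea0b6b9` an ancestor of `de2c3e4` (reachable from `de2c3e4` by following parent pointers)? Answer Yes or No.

Yes

Ancestors of de2c3e4 (commits reachable by following parents): {4b5429d, de2c3e4, ea0b6b9, f43b197}.
ea0b6b9 is in that set, so it is an ancestor of de2c3e4.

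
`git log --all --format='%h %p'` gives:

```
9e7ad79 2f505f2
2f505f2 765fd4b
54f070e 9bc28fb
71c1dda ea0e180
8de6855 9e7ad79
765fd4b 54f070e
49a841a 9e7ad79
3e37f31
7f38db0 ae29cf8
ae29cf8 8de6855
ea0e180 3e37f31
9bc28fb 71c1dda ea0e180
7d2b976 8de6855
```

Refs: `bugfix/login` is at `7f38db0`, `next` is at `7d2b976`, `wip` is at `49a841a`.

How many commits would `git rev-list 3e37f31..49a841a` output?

8

Reachable from 49a841a: {2f505f2, 3e37f31, 49a841a, 54f070e, 71c1dda, 765fd4b, 9bc28fb, 9e7ad79, ea0e180}.
Reachable from 3e37f31: {3e37f31}.
In 49a841a's history but not 3e37f31's: {2f505f2, 49a841a, 54f070e, 71c1dda, 765fd4b, 9bc28fb, 9e7ad79, ea0e180} — 8 commits.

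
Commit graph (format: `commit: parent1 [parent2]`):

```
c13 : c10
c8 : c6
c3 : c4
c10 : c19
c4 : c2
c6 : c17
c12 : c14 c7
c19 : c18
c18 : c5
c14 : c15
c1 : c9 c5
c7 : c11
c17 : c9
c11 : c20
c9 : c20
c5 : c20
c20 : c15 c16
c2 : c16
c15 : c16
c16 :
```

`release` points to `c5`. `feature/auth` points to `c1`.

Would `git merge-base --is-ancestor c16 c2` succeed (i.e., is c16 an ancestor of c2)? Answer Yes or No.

Ancestors of c2 (commits reachable by following parents): {c16, c2}.
c16 is in that set, so it is an ancestor of c2.

Yes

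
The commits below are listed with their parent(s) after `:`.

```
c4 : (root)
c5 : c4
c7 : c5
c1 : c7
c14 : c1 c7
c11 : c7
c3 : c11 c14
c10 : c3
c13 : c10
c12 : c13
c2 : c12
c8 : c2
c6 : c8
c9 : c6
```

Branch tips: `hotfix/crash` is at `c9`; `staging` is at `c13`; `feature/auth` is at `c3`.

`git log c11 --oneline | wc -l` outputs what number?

4

Walking parent pointers from c11: reachable set = {c11, c4, c5, c7}.
That is 4 commits.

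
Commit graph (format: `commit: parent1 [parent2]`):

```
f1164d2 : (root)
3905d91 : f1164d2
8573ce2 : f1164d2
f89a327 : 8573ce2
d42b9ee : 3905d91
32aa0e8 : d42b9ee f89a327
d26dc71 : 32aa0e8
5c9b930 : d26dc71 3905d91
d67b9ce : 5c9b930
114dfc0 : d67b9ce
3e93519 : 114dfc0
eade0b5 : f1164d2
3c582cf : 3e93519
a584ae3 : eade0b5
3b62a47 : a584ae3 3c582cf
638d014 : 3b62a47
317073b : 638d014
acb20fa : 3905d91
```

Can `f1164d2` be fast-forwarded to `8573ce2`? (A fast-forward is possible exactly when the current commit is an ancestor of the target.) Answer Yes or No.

A fast-forward from f1164d2 to 8573ce2 is possible iff f1164d2 is an ancestor of 8573ce2.
Ancestors of 8573ce2: {8573ce2, f1164d2}.
f1164d2 is among them, so fast-forward is possible.

Yes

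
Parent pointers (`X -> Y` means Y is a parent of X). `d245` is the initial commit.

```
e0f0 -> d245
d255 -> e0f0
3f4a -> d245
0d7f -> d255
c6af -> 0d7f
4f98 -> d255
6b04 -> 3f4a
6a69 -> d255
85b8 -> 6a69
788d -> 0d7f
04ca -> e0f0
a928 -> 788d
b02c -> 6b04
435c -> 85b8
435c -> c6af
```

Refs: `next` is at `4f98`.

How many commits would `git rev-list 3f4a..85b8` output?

4

Reachable from 85b8: {6a69, 85b8, d245, d255, e0f0}.
Reachable from 3f4a: {3f4a, d245}.
In 85b8's history but not 3f4a's: {6a69, 85b8, d255, e0f0} — 4 commits.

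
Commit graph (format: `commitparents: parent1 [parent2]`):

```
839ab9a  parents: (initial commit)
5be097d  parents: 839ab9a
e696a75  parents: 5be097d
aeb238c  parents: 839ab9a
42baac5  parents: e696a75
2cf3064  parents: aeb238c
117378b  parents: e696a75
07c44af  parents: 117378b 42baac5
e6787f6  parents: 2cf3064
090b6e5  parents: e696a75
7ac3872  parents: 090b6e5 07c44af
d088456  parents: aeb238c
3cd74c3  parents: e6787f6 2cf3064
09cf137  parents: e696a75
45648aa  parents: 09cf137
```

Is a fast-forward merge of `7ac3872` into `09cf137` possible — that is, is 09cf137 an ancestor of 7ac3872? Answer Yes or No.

A fast-forward from 09cf137 to 7ac3872 is possible iff 09cf137 is an ancestor of 7ac3872.
Ancestors of 7ac3872: {07c44af, 090b6e5, 117378b, 42baac5, 5be097d, 7ac3872, 839ab9a, e696a75}.
09cf137 is not among them, so fast-forward is not possible.

No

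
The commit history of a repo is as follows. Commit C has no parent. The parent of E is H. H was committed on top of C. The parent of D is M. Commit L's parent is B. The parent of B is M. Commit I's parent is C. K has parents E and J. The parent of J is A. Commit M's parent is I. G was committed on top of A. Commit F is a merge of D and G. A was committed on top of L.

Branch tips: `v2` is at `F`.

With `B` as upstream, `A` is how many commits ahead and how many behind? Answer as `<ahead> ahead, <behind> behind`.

Reachable from A: {A, B, C, I, L, M}.
Reachable from B: {B, C, I, M}.
Only in A's history (ahead): {A, L} — 2.
Only in B's history (behind): {} — 0.

2 ahead, 0 behind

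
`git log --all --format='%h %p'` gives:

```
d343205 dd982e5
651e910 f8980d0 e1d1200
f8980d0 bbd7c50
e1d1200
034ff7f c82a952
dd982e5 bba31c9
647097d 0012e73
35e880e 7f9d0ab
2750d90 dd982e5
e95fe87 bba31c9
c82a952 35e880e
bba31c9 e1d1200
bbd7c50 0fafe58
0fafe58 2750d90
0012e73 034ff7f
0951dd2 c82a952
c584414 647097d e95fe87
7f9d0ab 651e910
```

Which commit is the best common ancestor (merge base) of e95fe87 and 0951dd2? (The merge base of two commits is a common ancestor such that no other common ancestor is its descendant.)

Ancestors of e95fe87: {bba31c9, e1d1200, e95fe87}.
Ancestors of 0951dd2: {0951dd2, 0fafe58, 2750d90, 35e880e, 651e910, 7f9d0ab, bba31c9, bbd7c50, c82a952, dd982e5, e1d1200, f8980d0}.
Common ancestors: {bba31c9, e1d1200}.
Among these, bba31c9 is not an ancestor of any other common ancestor — it is the merge base.

bba31c9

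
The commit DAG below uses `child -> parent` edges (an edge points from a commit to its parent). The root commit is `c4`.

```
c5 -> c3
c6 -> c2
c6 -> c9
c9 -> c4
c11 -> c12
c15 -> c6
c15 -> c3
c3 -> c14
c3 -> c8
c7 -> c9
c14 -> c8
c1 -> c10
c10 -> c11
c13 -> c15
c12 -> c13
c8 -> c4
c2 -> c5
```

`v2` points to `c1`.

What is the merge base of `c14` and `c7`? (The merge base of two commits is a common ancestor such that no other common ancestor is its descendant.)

c4

Ancestors of c14: {c14, c4, c8}.
Ancestors of c7: {c4, c7, c9}.
Common ancestors: {c4}.
The only common ancestor is c4, so it is the merge base.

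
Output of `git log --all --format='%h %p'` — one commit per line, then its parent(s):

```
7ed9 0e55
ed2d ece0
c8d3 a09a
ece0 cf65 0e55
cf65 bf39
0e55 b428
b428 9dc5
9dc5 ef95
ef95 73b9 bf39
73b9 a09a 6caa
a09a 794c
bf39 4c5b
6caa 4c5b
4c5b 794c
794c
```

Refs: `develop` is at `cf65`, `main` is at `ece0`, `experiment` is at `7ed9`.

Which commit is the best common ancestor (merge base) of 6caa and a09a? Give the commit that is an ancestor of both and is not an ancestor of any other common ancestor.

794c

Ancestors of 6caa: {4c5b, 6caa, 794c}.
Ancestors of a09a: {794c, a09a}.
Common ancestors: {794c}.
The only common ancestor is 794c, so it is the merge base.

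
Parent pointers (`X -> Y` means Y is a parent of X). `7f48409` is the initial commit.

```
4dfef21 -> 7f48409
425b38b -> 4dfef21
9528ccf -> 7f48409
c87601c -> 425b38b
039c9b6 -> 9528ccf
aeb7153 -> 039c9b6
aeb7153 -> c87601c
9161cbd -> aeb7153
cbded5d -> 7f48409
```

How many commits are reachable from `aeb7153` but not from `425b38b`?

4

Reachable from aeb7153: {039c9b6, 425b38b, 4dfef21, 7f48409, 9528ccf, aeb7153, c87601c}.
Reachable from 425b38b: {425b38b, 4dfef21, 7f48409}.
In aeb7153's history but not 425b38b's: {039c9b6, 9528ccf, aeb7153, c87601c} — 4 commits.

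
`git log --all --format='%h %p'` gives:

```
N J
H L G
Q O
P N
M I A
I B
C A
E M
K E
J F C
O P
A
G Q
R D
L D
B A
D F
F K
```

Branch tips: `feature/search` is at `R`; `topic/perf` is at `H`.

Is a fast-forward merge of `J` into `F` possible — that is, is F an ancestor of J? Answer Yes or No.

Yes

A fast-forward from F to J is possible iff F is an ancestor of J.
Ancestors of J: {A, B, C, E, F, I, J, K, M}.
F is among them, so fast-forward is possible.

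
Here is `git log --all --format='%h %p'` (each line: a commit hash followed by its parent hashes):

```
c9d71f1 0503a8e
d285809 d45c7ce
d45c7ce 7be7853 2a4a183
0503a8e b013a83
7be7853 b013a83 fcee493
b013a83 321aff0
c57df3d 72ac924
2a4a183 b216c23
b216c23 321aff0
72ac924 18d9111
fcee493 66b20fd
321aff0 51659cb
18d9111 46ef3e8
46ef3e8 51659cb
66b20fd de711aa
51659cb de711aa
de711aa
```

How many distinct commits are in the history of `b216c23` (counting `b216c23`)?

Walking parent pointers from b216c23: reachable set = {321aff0, 51659cb, b216c23, de711aa}.
That is 4 commits.

4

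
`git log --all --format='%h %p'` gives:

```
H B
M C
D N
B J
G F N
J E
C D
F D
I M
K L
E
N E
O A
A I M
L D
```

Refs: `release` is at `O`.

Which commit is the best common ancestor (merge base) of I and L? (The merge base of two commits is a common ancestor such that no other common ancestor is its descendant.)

Ancestors of I: {C, D, E, I, M, N}.
Ancestors of L: {D, E, L, N}.
Common ancestors: {D, E, N}.
Among these, D is not an ancestor of any other common ancestor — it is the merge base.

D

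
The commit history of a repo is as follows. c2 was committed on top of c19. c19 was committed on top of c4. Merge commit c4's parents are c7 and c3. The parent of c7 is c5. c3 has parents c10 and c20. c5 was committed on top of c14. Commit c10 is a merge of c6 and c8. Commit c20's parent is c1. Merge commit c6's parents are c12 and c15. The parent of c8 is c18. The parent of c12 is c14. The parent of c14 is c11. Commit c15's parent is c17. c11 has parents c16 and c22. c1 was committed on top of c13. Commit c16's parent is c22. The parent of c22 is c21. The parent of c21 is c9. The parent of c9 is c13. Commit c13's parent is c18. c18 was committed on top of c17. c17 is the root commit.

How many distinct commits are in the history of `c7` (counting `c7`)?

Walking parent pointers from c7: reachable set = {c11, c13, c14, c16, c17, c18, c21, c22, c5, c7, c9}.
That is 11 commits.

11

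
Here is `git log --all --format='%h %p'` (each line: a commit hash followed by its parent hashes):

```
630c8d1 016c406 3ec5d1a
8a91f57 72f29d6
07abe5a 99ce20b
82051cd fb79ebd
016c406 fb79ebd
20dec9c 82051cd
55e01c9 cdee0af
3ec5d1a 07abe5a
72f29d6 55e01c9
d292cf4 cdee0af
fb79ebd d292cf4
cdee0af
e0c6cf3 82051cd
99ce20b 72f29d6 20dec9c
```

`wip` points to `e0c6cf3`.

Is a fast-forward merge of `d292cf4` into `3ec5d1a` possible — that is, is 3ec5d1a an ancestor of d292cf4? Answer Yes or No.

No

A fast-forward from 3ec5d1a to d292cf4 is possible iff 3ec5d1a is an ancestor of d292cf4.
Ancestors of d292cf4: {cdee0af, d292cf4}.
3ec5d1a is not among them, so fast-forward is not possible.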